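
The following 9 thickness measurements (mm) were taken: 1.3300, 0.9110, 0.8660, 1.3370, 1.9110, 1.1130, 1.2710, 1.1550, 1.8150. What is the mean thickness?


Formula: Average = sum / n
Substituting: Average = 11.7090 / 9
Result: 1.3010 mm


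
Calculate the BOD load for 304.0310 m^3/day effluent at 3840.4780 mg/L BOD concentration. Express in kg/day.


Formula: BOD_load = volume * conc / 1000
Substituting: BOD_load = 304.0310 * 3840.4780 / 1000
Result: 1167.6244 kg/day


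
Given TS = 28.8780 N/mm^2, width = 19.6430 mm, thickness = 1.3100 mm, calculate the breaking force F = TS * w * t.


Formula: F = TS * w * t
Substituting: F = 28.8780 * 19.6430 * 1.3100
Result: 743.0982 N


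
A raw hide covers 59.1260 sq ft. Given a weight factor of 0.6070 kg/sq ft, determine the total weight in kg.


Formula: Weight = area * weight_per_sqft
Substituting: Weight = 59.1260 * 0.6070
Result: 35.8895 kg


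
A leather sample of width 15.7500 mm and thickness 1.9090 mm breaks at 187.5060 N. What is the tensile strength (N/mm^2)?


Formula: TS = force / (width * thickness)
Substituting: TS = 187.5060 / (15.7500 * 1.9090)
Result: 6.2363 N/mm^2


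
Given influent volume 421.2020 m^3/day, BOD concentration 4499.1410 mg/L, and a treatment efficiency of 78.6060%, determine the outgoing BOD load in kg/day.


Load_in = volume * conc / 1000 = 421.2020 * 4499.1410 / 1000 = 1895.0472 kg/day
Removed = Load_in * eff / 100 = 1895.0472 * 78.6060 / 100 = 1489.6208 kg/day
Load_out = Load_in - Removed = 1895.0472 - 1489.6208 = 405.4264 kg/day


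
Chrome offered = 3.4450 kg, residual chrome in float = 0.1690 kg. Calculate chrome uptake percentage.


Formula: Uptake = (offered - residual) / offered * 100
Substituting: Uptake = (3.4450 - 0.1690) / 3.4450 * 100
Result: 95.0943 %


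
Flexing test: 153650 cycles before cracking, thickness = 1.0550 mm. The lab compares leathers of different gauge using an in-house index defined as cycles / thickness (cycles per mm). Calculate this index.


Formula: Index = cycles / thickness
Substituting: Index = 153650 / 1.0550
Result: 145639.8104 cycles/mm


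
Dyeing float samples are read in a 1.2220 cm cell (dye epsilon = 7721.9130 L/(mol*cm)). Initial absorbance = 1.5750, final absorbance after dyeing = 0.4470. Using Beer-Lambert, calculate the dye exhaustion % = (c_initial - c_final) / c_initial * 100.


c_initial = A_i / (epsilon * l) = 1.5750 / (7721.9130 * 1.2220) = 1.6691e-04 mol/L
c_final = A_f / (epsilon * l) = 0.4470 / (7721.9130 * 1.2220) = 4.7371e-05 mol/L
Exhaustion = (c_initial - c_final) / c_initial * 100 = (1.6691e-04 - 4.7371e-05) / 1.6691e-04 * 100 = 71.6190 %


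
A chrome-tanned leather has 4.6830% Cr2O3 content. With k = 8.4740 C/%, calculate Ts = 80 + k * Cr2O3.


Formula: Ts = 80 + k * Cr2O3
Substituting: Ts = 80 + 8.4740 * 4.6830
Result: 119.6837 C


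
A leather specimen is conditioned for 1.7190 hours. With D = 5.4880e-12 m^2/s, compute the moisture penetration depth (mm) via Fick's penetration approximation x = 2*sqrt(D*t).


t = 1.7190 hr * 3600 = 6188.4000 s
D * t = 5.4880e-12 * 6188.4000 = 3.3962e-08
x = 2 * sqrt(D*t) = 2 * sqrt(3.3962e-08) = 3.6858e-04 m = 0.3686 mm


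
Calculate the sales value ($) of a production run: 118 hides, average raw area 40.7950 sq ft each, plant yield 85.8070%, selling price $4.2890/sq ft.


Raw_total = N * avg_area = 118 * 40.7950 = 4813.8100 sq ft
Finished = Raw_total * yield / 100 = 4813.8100 * 85.8070 / 100 = 4130.5859 sq ft
Value = Finished * price = 4130.5859 * 4.2890 = 17716.0831 $


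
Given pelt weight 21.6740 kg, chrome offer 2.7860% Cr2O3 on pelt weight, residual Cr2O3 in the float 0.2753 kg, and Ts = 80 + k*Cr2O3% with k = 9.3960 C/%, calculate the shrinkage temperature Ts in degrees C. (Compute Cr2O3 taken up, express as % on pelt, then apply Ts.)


Offered = pelt * offer_pct / 100 = 21.6740 * 2.7860 / 100 = 0.6038 kg
Uptake = offered - residual = 0.6038 - 0.2753 = 0.3285 kg
Cr2O3% on pelt = uptake / pelt * 100 = 0.3285 / 21.6740 * 100 = 1.5158 %
Ts = 80 + k * Cr2O3% = 80 + 9.3960 * 1.5158 = 94.2426 C


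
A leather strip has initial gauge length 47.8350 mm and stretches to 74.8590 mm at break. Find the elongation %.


Formula: Elongation = (Lf - L0) / L0 * 100
Substituting: Elongation = (74.8590 - 47.8350) / 47.8350 * 100
Result: 56.4942 %


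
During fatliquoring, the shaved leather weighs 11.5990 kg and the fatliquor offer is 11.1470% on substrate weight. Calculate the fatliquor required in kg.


Formula: Fat = substrate * pct / 100
Substituting: Fat = 11.5990 * 11.1470 / 100
Result: 1.2929 kg


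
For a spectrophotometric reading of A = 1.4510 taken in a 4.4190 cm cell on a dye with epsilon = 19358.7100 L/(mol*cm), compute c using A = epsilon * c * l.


Formula: c = A / (epsilon * l)
Substituting: c = 1.4510 / (19358.7100 * 4.4190)
Result: 1.6962e-05 mol/L


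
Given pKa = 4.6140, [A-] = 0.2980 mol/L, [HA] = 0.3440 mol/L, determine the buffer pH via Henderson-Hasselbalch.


ratio = [A-] / [HA] = 0.2980 / 0.3440 = 0.8663
log10(ratio) = -0.0623422
pH = pKa + log10(ratio) = 4.6140 - 0.0623422 = 4.5517


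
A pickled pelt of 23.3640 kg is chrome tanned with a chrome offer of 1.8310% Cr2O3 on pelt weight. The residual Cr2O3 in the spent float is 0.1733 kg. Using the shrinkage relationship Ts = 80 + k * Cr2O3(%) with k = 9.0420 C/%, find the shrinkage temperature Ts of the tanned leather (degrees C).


Offered = pelt * offer_pct / 100 = 23.3640 * 1.8310 / 100 = 0.4278 kg
Uptake = offered - residual = 0.4278 - 0.1733 = 0.2545 kg
Cr2O3% on pelt = uptake / pelt * 100 = 0.2545 / 23.3640 * 100 = 1.0893 %
Ts = 80 + k * Cr2O3% = 80 + 9.0420 * 1.0893 = 89.8491 C


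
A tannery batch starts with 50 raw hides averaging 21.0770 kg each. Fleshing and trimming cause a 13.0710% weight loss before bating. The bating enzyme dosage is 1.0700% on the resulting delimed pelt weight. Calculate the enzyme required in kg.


Total_raw = N * avg_wt = 50 * 21.0770 = 1053.8500 kg
Substrate = Total_raw * (1 - loss/100) = 1053.8500 * (1 - 13.0710/100) = 916.1013 kg
Enzyme = Substrate * pct / 100 = 916.1013 * 1.0700 / 100 = 9.8023 kg


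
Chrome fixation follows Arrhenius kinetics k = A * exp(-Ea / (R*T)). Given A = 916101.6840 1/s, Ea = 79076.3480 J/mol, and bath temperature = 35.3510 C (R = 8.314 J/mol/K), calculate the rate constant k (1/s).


T_K = T_C + 273.15 = 35.3510 + 273.15 = 308.5010 K
exponent = -Ea / (R * T_K) = -79076.3480 / (8.314 * 308.5010) = -30.8305
k = A * exp(exponent) = 916101.6840 * exp(-30.8305) = 3.7363e-08 1/s


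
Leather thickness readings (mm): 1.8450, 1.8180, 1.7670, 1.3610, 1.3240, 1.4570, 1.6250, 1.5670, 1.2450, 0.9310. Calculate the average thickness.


Formula: Average = sum / n
Substituting: Average = 14.9400 / 10
Result: 1.4940 mm


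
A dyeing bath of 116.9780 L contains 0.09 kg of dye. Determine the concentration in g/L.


Formula: Conc = dye_mass(kg) / volume(L) * 1000
Substituting: Conc = 0.09 / 116.9780 * 1000
Result: 0.7694 g/L


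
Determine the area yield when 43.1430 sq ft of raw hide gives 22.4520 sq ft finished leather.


Formula: Yield = finished / raw * 100
Substituting: Yield = 22.4520 / 43.1430 * 100
Result: 52.0409 %


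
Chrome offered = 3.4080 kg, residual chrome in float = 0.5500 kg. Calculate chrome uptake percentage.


Formula: Uptake = (offered - residual) / offered * 100
Substituting: Uptake = (3.4080 - 0.5500) / 3.4080 * 100
Result: 83.8615 %


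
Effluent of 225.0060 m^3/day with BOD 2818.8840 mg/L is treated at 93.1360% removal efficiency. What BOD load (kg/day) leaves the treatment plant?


Load_in = volume * conc / 1000 = 225.0060 * 2818.8840 / 1000 = 634.2658 kg/day
Removed = Load_in * eff / 100 = 634.2658 * 93.1360 / 100 = 590.7298 kg/day
Load_out = Load_in - Removed = 634.2658 - 590.7298 = 43.5360 kg/day


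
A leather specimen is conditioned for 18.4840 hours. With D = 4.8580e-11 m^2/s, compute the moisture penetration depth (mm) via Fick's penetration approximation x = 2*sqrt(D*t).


t = 18.4840 hr * 3600 = 66542.4000 s
D * t = 4.8580e-11 * 66542.4000 = 3.2326e-06
x = 2 * sqrt(D*t) = 2 * sqrt(3.2326e-06) = 0.0035959 m = 3.5959 mm


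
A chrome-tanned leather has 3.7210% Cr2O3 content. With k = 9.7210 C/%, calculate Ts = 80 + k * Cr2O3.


Formula: Ts = 80 + k * Cr2O3
Substituting: Ts = 80 + 9.7210 * 3.7210
Result: 116.1718 C


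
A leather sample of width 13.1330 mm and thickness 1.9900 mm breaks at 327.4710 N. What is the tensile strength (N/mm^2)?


Formula: TS = force / (width * thickness)
Substituting: TS = 327.4710 / (13.1330 * 1.9900)
Result: 12.5301 N/mm^2


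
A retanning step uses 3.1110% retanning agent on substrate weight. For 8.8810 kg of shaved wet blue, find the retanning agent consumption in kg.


Formula: Retan = substrate * pct / 100
Substituting: Retan = 8.8810 * 3.1110 / 100
Result: 0.2763 kg


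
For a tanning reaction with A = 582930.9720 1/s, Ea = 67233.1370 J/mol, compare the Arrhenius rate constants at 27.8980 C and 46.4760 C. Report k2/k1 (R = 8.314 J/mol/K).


T1 = 27.8980 + 273.15 = 301.0480 K; T2 = 46.4760 + 273.15 = 319.6260 K
k1 = A * exp(-Ea/(R*T1)) = 582930.9720 * exp(-67233.1370/(8.314*301.0480)) = 1.2578e-06 1/s
k2 = A * exp(-Ea/(R*T2)) = 582930.9720 * exp(-67233.1370/(8.314*319.6260)) = 5.9937e-06 1/s
k2/k1 = 5.9937e-06 / 1.2578e-06 = 4.7652


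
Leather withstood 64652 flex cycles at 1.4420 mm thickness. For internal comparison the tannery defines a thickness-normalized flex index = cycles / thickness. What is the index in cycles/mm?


Formula: Index = cycles / thickness
Substituting: Index = 64652 / 1.4420
Result: 44834.9515 cycles/mm


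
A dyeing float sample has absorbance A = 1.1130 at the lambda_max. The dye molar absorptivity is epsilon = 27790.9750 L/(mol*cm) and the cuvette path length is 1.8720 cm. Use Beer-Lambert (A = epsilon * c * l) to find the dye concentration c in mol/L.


Formula: c = A / (epsilon * l)
Substituting: c = 1.1130 / (27790.9750 * 1.8720)
Result: 2.1394e-05 mol/L


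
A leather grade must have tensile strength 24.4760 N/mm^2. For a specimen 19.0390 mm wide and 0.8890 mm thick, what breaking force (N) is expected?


Formula: F = TS * w * t
Substituting: F = 24.4760 * 19.0390 * 0.8890
Result: 414.2727 N


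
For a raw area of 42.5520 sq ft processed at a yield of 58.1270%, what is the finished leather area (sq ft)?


Formula: finished = raw * yield / 100
Substituting: finished = 42.5520 * 58.1270 / 100
Result: 24.7342 sq ft


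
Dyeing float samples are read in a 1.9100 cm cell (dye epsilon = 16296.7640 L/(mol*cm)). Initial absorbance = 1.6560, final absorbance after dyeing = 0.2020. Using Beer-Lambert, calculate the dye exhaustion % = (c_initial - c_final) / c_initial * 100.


c_initial = A_i / (epsilon * l) = 1.6560 / (16296.7640 * 1.9100) = 5.3202e-05 mol/L
c_final = A_f / (epsilon * l) = 0.2020 / (16296.7640 * 1.9100) = 6.4896e-06 mol/L
Exhaustion = (c_initial - c_final) / c_initial * 100 = (5.3202e-05 - 6.4896e-06) / 5.3202e-05 * 100 = 87.8019 %


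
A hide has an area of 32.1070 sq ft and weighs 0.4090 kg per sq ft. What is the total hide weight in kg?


Formula: Weight = area * weight_per_sqft
Substituting: Weight = 32.1070 * 0.4090
Result: 13.1318 kg


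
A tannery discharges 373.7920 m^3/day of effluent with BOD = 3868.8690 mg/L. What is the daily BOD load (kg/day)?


Formula: BOD_load = volume * conc / 1000
Substituting: BOD_load = 373.7920 * 3868.8690 / 1000
Result: 1446.1523 kg/day


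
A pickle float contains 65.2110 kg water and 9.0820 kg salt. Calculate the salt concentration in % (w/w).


Formula: Conc = salt / (water + salt) * 100
Substituting: Conc = 9.0820 / (65.2110 + 9.0820) * 100
Result: 12.2246 %


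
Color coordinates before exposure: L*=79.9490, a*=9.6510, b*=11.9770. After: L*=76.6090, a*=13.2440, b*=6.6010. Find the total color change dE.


dL = -3.3400, da = 3.5930, db = -5.3760
dE = sqrt((-3.3400)^2 + 3.5930^2 + (-5.3760)^2) = 7.2778


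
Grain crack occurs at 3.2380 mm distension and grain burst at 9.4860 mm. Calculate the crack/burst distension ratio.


Formula: Ratio = crack / burst
Substituting: Ratio = 3.2380 / 9.4860
Result: 0.3413


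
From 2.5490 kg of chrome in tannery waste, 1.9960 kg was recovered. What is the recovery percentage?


Formula: Recovery = recovered / input * 100
Substituting: Recovery = 1.9960 / 2.5490 * 100
Result: 78.3052 %


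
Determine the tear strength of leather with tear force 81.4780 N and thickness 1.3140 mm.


Formula: Tear strength = force / thickness
Substituting: Tear strength = 81.4780 / 1.3140
Result: 62.0076 N/mm


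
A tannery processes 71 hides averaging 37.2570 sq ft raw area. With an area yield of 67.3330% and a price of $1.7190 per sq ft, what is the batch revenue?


Raw_total = N * avg_area = 71 * 37.2570 = 2645.2470 sq ft
Finished = Raw_total * yield / 100 = 2645.2470 * 67.3330 / 100 = 1781.1242 sq ft
Value = Finished * price = 1781.1242 * 1.7190 = 3061.7524 $


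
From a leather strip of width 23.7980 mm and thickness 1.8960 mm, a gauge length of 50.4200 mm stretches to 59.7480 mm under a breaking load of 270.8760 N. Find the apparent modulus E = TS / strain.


TS = F / (w * t) = 270.8760 / (23.7980 * 1.8960) = 6.0033 N/mm^2
strain = (Lf - L0) / L0 = (59.7480 - 50.4200) / 50.4200 = 0.1850
E = TS / strain = 6.0033 / 0.1850 = 32.4494 N/mm^2


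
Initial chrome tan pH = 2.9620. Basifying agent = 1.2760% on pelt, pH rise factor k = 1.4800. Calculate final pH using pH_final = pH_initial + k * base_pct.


Formula: pH_final = pH_initial + k * base_pct
Substituting: pH_final = 2.9620 + 1.4800 * 1.2760
Result: 4.8505


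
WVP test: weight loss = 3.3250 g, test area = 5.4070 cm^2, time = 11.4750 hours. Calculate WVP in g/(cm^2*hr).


Formula: WVP = loss / (area * time)
Substituting: WVP = 3.3250 / (5.4070 * 11.4750)
Result: 0.0535899 g/(cm^2*hr)


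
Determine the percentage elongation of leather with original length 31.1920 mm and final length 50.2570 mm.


Formula: Elongation = (Lf - L0) / L0 * 100
Substituting: Elongation = (50.2570 - 31.1920) / 31.1920 * 100
Result: 61.1214 %


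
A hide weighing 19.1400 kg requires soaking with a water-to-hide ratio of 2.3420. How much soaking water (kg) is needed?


Formula: Water = hide_weight * ratio
Substituting: Water = 19.1400 * 2.3420
Result: 44.8259 kg


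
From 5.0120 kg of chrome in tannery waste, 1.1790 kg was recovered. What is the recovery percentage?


Formula: Recovery = recovered / input * 100
Substituting: Recovery = 1.1790 / 5.0120 * 100
Result: 23.5235 %


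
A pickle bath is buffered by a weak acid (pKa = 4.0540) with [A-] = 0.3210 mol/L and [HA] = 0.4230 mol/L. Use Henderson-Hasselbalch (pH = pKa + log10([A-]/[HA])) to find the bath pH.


ratio = [A-] / [HA] = 0.3210 / 0.4230 = 0.7589
log10(ratio) = -0.1198
pH = pKa + log10(ratio) = 4.0540 - 0.1198 = 3.9342


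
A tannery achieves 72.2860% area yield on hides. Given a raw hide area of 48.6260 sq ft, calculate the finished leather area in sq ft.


Formula: finished = raw * yield / 100
Substituting: finished = 48.6260 * 72.2860 / 100
Result: 35.1498 sq ft


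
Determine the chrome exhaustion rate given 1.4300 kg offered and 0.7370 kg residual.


Formula: Uptake = (offered - residual) / offered * 100
Substituting: Uptake = (1.4300 - 0.7370) / 1.4300 * 100
Result: 48.4615 %


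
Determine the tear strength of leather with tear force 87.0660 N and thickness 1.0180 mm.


Formula: Tear strength = force / thickness
Substituting: Tear strength = 87.0660 / 1.0180
Result: 85.5265 N/mm


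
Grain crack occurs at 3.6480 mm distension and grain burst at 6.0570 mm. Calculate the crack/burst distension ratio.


Formula: Ratio = crack / burst
Substituting: Ratio = 3.6480 / 6.0570
Result: 0.6023


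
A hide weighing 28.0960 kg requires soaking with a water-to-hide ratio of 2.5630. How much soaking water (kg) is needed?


Formula: Water = hide_weight * ratio
Substituting: Water = 28.0960 * 2.5630
Result: 72.0100 kg


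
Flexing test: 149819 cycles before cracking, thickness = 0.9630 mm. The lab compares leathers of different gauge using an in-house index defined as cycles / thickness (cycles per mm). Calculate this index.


Formula: Index = cycles / thickness
Substituting: Index = 149819 / 0.9630
Result: 155575.2856 cycles/mm


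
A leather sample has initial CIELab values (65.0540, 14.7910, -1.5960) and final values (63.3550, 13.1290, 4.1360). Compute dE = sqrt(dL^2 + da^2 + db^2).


dL = -1.6990, da = -1.6620, db = 5.7320
dE = sqrt((-1.6990)^2 + (-1.6620)^2 + 5.7320^2) = 6.2052


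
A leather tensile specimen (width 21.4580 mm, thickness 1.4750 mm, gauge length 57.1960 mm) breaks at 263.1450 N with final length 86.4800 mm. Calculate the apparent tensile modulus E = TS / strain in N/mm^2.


TS = F / (w * t) = 263.1450 / (21.4580 * 1.4750) = 8.3141 N/mm^2
strain = (Lf - L0) / L0 = (86.4800 - 57.1960) / 57.1960 = 0.5120
E = TS / strain = 8.3141 / 0.5120 = 16.2386 N/mm^2


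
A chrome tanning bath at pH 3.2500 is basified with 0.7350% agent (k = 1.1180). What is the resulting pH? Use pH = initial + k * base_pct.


Formula: pH_final = pH_initial + k * base_pct
Substituting: pH_final = 3.2500 + 1.1180 * 0.7350
Result: 4.0717


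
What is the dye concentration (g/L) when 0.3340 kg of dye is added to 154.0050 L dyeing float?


Formula: Conc = dye_mass(kg) / volume(L) * 1000
Substituting: Conc = 0.3340 / 154.0050 * 1000
Result: 2.1688 g/L


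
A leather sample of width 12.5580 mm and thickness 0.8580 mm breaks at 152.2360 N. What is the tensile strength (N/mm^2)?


Formula: TS = force / (width * thickness)
Substituting: TS = 152.2360 / (12.5580 * 0.8580)
Result: 14.1289 N/mm^2


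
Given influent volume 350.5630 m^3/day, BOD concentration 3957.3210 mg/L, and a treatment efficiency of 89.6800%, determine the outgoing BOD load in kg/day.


Load_in = volume * conc / 1000 = 350.5630 * 3957.3210 / 1000 = 1387.2903 kg/day
Removed = Load_in * eff / 100 = 1387.2903 * 89.6800 / 100 = 1244.1220 kg/day
Load_out = Load_in - Removed = 1387.2903 - 1244.1220 = 143.1684 kg/day


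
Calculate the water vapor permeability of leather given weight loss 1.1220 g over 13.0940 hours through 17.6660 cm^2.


Formula: WVP = loss / (area * time)
Substituting: WVP = 1.1220 / (17.6660 * 13.0940)
Result: 0.00485045 g/(cm^2*hr)


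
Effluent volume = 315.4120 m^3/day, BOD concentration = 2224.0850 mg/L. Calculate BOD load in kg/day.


Formula: BOD_load = volume * conc / 1000
Substituting: BOD_load = 315.4120 * 2224.0850 / 1000
Result: 701.5031 kg/day


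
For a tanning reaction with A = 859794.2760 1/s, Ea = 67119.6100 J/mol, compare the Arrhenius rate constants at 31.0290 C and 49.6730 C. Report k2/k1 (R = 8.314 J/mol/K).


T1 = 31.0290 + 273.15 = 304.1790 K; T2 = 49.6730 + 273.15 = 322.8230 K
k1 = A * exp(-Ea/(R*T1)) = 859794.2760 * exp(-67119.6100/(8.314*304.1790)) = 2.5584e-06 1/s
k2 = A * exp(-Ea/(R*T2)) = 859794.2760 * exp(-67119.6100/(8.314*322.8230)) = 1.1848e-05 1/s
k2/k1 = 1.1848e-05 / 2.5584e-06 = 4.6311


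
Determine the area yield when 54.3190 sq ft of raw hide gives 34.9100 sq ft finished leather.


Formula: Yield = finished / raw * 100
Substituting: Yield = 34.9100 / 54.3190 * 100
Result: 64.2685 %


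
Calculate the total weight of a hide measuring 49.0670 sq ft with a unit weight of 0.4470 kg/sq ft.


Formula: Weight = area * weight_per_sqft
Substituting: Weight = 49.0670 * 0.4470
Result: 21.9329 kg


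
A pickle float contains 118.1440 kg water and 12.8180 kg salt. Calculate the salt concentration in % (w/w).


Formula: Conc = salt / (water + salt) * 100
Substituting: Conc = 12.8180 / (118.1440 + 12.8180) * 100
Result: 9.7876 %


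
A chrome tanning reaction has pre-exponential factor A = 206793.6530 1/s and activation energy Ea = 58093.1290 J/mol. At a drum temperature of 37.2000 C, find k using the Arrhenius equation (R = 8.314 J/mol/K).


T_K = T_C + 273.15 = 37.2000 + 273.15 = 310.3500 K
exponent = -Ea / (R * T_K) = -58093.1290 / (8.314 * 310.3500) = -22.5145
k = A * exp(exponent) = 206793.6530 * exp(-22.5145) = 3.4482e-05 1/s


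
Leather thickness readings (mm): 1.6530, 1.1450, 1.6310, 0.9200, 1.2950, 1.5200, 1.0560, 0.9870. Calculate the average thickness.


Formula: Average = sum / n
Substituting: Average = 10.2070 / 8
Result: 1.2759 mm


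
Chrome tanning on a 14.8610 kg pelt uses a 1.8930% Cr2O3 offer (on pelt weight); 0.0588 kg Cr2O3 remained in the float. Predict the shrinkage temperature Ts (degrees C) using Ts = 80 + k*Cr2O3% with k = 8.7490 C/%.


Offered = pelt * offer_pct / 100 = 14.8610 * 1.8930 / 100 = 0.2813 kg
Uptake = offered - residual = 0.2813 - 0.0588 = 0.2225 kg
Cr2O3% on pelt = uptake / pelt * 100 = 0.2225 / 14.8610 * 100 = 1.4973 %
Ts = 80 + k * Cr2O3% = 80 + 8.7490 * 1.4973 = 93.1002 C


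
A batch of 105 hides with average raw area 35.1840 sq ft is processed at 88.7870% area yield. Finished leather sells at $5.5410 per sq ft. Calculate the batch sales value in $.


Raw_total = N * avg_area = 105 * 35.1840 = 3694.3200 sq ft
Finished = Raw_total * yield / 100 = 3694.3200 * 88.7870 / 100 = 3280.0759 sq ft
Value = Finished * price = 3280.0759 * 5.5410 = 18174.9006 $


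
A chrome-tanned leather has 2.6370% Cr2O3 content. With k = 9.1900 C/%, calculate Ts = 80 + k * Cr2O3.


Formula: Ts = 80 + k * Cr2O3
Substituting: Ts = 80 + 9.1900 * 2.6370
Result: 104.2340 C


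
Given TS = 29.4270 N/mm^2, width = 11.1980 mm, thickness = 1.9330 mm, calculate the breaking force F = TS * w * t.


Formula: F = TS * w * t
Substituting: F = 29.4270 * 11.1980 * 1.9330
Result: 636.9690 N


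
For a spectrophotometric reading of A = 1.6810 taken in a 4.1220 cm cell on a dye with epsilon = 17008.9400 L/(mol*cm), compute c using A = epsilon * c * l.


Formula: c = A / (epsilon * l)
Substituting: c = 1.6810 / (17008.9400 * 4.1220)
Result: 2.3976e-05 mol/L


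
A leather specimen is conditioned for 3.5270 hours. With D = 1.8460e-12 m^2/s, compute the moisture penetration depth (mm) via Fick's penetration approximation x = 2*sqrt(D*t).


t = 3.5270 hr * 3600 = 12697.2000 s
D * t = 1.8460e-12 * 12697.2000 = 2.3439e-08
x = 2 * sqrt(D*t) = 2 * sqrt(2.3439e-08) = 3.0620e-04 m = 0.3062 mm


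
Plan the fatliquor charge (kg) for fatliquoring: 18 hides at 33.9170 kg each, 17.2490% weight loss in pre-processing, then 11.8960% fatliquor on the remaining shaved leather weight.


Total_raw = N * avg_wt = 18 * 33.9170 = 610.5060 kg
Substrate = Total_raw * (1 - loss/100) = 610.5060 * (1 - 17.2490/100) = 505.1998 kg
Fat = Substrate * pct / 100 = 505.1998 * 11.8960 / 100 = 60.0986 kg


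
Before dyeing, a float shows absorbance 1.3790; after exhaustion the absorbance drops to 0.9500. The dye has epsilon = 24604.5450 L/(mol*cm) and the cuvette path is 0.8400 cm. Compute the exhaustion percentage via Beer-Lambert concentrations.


c_initial = A_i / (epsilon * l) = 1.3790 / (24604.5450 * 0.8400) = 6.6722e-05 mol/L
c_final = A_f / (epsilon * l) = 0.9500 / (24604.5450 * 0.8400) = 4.5965e-05 mol/L
Exhaustion = (c_initial - c_final) / c_initial * 100 = (6.6722e-05 - 4.5965e-05) / 6.6722e-05 * 100 = 31.1095 %


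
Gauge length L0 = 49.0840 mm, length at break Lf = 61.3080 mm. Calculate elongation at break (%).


Formula: Elongation = (Lf - L0) / L0 * 100
Substituting: Elongation = (61.3080 - 49.0840) / 49.0840 * 100
Result: 24.9042 %


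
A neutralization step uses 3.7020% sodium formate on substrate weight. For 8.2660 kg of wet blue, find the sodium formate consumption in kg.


Formula: Neutralizer = substrate * pct / 100
Substituting: Neutralizer = 8.2660 * 3.7020 / 100
Result: 0.3060 kg


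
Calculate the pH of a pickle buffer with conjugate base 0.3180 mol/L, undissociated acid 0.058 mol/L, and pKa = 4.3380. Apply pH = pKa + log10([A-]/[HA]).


ratio = [A-] / [HA] = 0.3180 / 0.058 = 5.4828
log10(ratio) = 0.7390
pH = pKa + log10(ratio) = 4.3380 + 0.7390 = 5.0770


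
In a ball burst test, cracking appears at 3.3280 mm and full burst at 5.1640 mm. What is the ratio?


Formula: Ratio = crack / burst
Substituting: Ratio = 3.3280 / 5.1640
Result: 0.6445


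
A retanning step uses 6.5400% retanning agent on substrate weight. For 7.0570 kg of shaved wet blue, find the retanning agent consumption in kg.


Formula: Retan = substrate * pct / 100
Substituting: Retan = 7.0570 * 6.5400 / 100
Result: 0.4615 kg


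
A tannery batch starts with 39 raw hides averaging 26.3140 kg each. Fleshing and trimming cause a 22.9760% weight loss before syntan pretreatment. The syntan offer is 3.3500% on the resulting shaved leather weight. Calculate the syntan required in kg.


Total_raw = N * avg_wt = 39 * 26.3140 = 1026.2460 kg
Substrate = Total_raw * (1 - loss/100) = 1026.2460 * (1 - 22.9760/100) = 790.4557 kg
Syntan = Substrate * pct / 100 = 790.4557 * 3.3500 / 100 = 26.4803 kg


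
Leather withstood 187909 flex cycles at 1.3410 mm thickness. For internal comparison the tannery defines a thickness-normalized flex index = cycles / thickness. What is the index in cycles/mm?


Formula: Index = cycles / thickness
Substituting: Index = 187909 / 1.3410
Result: 140126.0254 cycles/mm


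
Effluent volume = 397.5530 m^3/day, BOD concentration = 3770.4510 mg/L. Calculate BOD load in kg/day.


Formula: BOD_load = volume * conc / 1000
Substituting: BOD_load = 397.5530 * 3770.4510 / 1000
Result: 1498.9541 kg/day


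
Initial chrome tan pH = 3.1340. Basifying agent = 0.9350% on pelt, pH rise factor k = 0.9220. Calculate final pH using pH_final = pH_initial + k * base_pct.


Formula: pH_final = pH_initial + k * base_pct
Substituting: pH_final = 3.1340 + 0.9220 * 0.9350
Result: 3.9961


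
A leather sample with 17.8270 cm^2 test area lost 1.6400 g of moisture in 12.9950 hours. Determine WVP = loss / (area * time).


Formula: WVP = loss / (area * time)
Substituting: WVP = 1.6400 / (17.8270 * 12.9950)
Result: 0.00707928 g/(cm^2*hr)


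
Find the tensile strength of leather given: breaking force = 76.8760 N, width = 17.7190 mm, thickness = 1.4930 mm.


Formula: TS = force / (width * thickness)
Substituting: TS = 76.8760 / (17.7190 * 1.4930)
Result: 2.9060 N/mm^2


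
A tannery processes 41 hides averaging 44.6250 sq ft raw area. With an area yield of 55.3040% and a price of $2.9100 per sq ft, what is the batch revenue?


Raw_total = N * avg_area = 41 * 44.6250 = 1829.6250 sq ft
Finished = Raw_total * yield / 100 = 1829.6250 * 55.3040 / 100 = 1011.8558 sq ft
Value = Finished * price = 1011.8558 * 2.9100 = 2944.5004 $


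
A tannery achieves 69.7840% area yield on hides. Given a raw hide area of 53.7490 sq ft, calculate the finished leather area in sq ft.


Formula: finished = raw * yield / 100
Substituting: finished = 53.7490 * 69.7840 / 100
Result: 37.5082 sq ft


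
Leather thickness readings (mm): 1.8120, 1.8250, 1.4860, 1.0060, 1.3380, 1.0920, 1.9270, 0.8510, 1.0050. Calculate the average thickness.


Formula: Average = sum / n
Substituting: Average = 12.3420 / 9
Result: 1.3713 mm


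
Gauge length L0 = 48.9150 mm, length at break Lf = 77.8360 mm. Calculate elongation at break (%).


Formula: Elongation = (Lf - L0) / L0 * 100
Substituting: Elongation = (77.8360 - 48.9150) / 48.9150 * 100
Result: 59.1250 %


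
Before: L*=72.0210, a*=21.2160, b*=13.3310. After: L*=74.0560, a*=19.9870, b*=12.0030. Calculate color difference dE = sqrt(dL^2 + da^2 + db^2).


dL = 2.0350, da = -1.2290, db = -1.3280
dE = sqrt(2.0350^2 + (-1.2290)^2 + (-1.3280)^2) = 2.7231


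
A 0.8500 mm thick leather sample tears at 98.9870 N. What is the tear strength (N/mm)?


Formula: Tear strength = force / thickness
Substituting: Tear strength = 98.9870 / 0.8500
Result: 116.4553 N/mm


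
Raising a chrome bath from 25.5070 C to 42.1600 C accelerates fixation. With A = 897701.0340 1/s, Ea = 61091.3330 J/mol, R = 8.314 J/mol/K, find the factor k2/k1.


T1 = 25.5070 + 273.15 = 298.6570 K; T2 = 42.1600 + 273.15 = 315.3100 K
k1 = A * exp(-Ea/(R*T1)) = 897701.0340 * exp(-61091.3330/(8.314*298.6570)) = 1.8534e-05 1/s
k2 = A * exp(-Ea/(R*T2)) = 897701.0340 * exp(-61091.3330/(8.314*315.3100)) = 6.7968e-05 1/s
k2/k1 = 6.7968e-05 / 1.8534e-05 = 3.6672


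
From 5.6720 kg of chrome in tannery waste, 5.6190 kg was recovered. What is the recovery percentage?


Formula: Recovery = recovered / input * 100
Substituting: Recovery = 5.6190 / 5.6720 * 100
Result: 99.0656 %


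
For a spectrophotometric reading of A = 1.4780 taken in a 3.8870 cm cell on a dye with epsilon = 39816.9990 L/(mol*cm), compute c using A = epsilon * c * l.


Formula: c = A / (epsilon * l)
Substituting: c = 1.4780 / (39816.9990 * 3.8870)
Result: 9.5497e-06 mol/L


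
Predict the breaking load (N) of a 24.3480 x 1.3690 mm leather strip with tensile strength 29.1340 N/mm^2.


Formula: F = TS * w * t
Substituting: F = 29.1340 * 24.3480 * 1.3690
Result: 971.1065 N


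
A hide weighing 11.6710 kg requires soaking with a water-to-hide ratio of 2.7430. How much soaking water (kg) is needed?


Formula: Water = hide_weight * ratio
Substituting: Water = 11.6710 * 2.7430
Result: 32.0136 kg


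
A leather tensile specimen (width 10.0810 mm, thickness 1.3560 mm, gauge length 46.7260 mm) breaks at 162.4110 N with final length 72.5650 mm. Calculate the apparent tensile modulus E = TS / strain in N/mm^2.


TS = F / (w * t) = 162.4110 / (10.0810 * 1.3560) = 11.8810 N/mm^2
strain = (Lf - L0) / L0 = (72.5650 - 46.7260) / 46.7260 = 0.5530
E = TS / strain = 11.8810 / 0.5530 = 21.4850 N/mm^2


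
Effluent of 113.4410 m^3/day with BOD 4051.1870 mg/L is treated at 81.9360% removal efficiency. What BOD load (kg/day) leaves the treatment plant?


Load_in = volume * conc / 1000 = 113.4410 * 4051.1870 / 1000 = 459.5707 kg/day
Removed = Load_in * eff / 100 = 459.5707 * 81.9360 / 100 = 376.5539 kg/day
Load_out = Load_in - Removed = 459.5707 - 376.5539 = 83.0169 kg/day


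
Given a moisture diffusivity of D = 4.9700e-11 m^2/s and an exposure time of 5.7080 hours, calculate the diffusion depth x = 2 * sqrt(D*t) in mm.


t = 5.7080 hr * 3600 = 20548.8000 s
D * t = 4.9700e-11 * 20548.8000 = 1.0213e-06
x = 2 * sqrt(D*t) = 2 * sqrt(1.0213e-06) = 0.00202116 m = 2.0212 mm


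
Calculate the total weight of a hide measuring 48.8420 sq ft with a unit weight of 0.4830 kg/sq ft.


Formula: Weight = area * weight_per_sqft
Substituting: Weight = 48.8420 * 0.4830
Result: 23.5907 kg


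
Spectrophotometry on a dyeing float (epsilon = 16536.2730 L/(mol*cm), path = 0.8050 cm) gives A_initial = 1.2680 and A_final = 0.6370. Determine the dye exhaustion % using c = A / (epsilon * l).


c_initial = A_i / (epsilon * l) = 1.2680 / (16536.2730 * 0.8050) = 9.5255e-05 mol/L
c_final = A_f / (epsilon * l) = 0.6370 / (16536.2730 * 0.8050) = 4.7853e-05 mol/L
Exhaustion = (c_initial - c_final) / c_initial * 100 = (9.5255e-05 - 4.7853e-05) / 9.5255e-05 * 100 = 49.7634 %


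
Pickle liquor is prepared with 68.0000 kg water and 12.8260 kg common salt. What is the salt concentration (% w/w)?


Formula: Conc = salt / (water + salt) * 100
Substituting: Conc = 12.8260 / (68.0000 + 12.8260) * 100
Result: 15.8687 %


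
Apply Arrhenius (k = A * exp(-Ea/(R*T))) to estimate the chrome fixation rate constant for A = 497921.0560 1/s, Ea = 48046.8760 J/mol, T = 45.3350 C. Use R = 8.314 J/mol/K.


T_K = T_C + 273.15 = 45.3350 + 273.15 = 318.4850 K
exponent = -Ea / (R * T_K) = -48046.8760 / (8.314 * 318.4850) = -18.1454
k = A * exp(exponent) = 497921.0560 * exp(-18.1454) = 0.00655723 1/s


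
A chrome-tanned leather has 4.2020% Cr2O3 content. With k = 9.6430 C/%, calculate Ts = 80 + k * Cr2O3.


Formula: Ts = 80 + k * Cr2O3
Substituting: Ts = 80 + 9.6430 * 4.2020
Result: 120.5199 C


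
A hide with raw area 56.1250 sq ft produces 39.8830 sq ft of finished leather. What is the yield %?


Formula: Yield = finished / raw * 100
Substituting: Yield = 39.8830 / 56.1250 * 100
Result: 71.0610 %


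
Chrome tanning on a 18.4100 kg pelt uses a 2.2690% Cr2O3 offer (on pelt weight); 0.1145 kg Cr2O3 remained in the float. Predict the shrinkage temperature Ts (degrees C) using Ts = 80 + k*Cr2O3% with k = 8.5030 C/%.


Offered = pelt * offer_pct / 100 = 18.4100 * 2.2690 / 100 = 0.4177 kg
Uptake = offered - residual = 0.4177 - 0.1145 = 0.3032 kg
Cr2O3% on pelt = uptake / pelt * 100 = 0.3032 / 18.4100 * 100 = 1.6471 %
Ts = 80 + k * Cr2O3% = 80 + 8.5030 * 1.6471 = 94.0049 C


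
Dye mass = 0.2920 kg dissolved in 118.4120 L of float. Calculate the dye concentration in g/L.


Formula: Conc = dye_mass(kg) / volume(L) * 1000
Substituting: Conc = 0.2920 / 118.4120 * 1000
Result: 2.4660 g/L


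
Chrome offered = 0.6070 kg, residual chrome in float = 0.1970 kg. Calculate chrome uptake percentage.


Formula: Uptake = (offered - residual) / offered * 100
Substituting: Uptake = (0.6070 - 0.1970) / 0.6070 * 100
Result: 67.5453 %


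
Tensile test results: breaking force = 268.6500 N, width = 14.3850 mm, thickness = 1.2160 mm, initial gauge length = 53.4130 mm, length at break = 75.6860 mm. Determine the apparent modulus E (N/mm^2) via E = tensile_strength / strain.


TS = F / (w * t) = 268.6500 / (14.3850 * 1.2160) = 15.3583 N/mm^2
strain = (Lf - L0) / L0 = (75.6860 - 53.4130) / 53.4130 = 0.4170
E = TS / strain = 15.3583 / 0.4170 = 36.8308 N/mm^2


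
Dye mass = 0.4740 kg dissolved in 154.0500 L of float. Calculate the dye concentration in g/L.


Formula: Conc = dye_mass(kg) / volume(L) * 1000
Substituting: Conc = 0.4740 / 154.0500 * 1000
Result: 3.0769 g/L


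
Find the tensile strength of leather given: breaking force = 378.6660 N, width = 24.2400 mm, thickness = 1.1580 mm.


Formula: TS = force / (width * thickness)
Substituting: TS = 378.6660 / (24.2400 * 1.1580)
Result: 13.4901 N/mm^2


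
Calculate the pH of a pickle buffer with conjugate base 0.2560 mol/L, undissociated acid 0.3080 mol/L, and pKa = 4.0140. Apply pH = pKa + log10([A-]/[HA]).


ratio = [A-] / [HA] = 0.2560 / 0.3080 = 0.8312
log10(ratio) = -0.0803108
pH = pKa + log10(ratio) = 4.0140 - 0.0803108 = 3.9337


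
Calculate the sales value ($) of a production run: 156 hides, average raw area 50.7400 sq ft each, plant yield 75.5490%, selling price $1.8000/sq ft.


Raw_total = N * avg_area = 156 * 50.7400 = 7915.4400 sq ft
Finished = Raw_total * yield / 100 = 7915.4400 * 75.5490 / 100 = 5980.0358 sq ft
Value = Finished * price = 5980.0358 * 1.8000 = 10764.0644 $


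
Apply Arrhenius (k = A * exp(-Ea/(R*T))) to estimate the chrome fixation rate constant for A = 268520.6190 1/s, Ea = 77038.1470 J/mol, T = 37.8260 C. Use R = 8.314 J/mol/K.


T_K = T_C + 273.15 = 37.8260 + 273.15 = 310.9760 K
exponent = -Ea / (R * T_K) = -77038.1470 / (8.314 * 310.9760) = -29.7968
k = A * exp(exponent) = 268520.6190 * exp(-29.7968) = 3.0790e-08 1/s


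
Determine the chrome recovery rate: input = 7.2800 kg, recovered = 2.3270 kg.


Formula: Recovery = recovered / input * 100
Substituting: Recovery = 2.3270 / 7.2800 * 100
Result: 31.9643 %


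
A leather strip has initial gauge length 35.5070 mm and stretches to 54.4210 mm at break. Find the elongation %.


Formula: Elongation = (Lf - L0) / L0 * 100
Substituting: Elongation = (54.4210 - 35.5070) / 35.5070 * 100
Result: 53.2684 %


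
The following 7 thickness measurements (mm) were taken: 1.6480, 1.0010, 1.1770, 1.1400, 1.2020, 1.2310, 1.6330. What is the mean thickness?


Formula: Average = sum / n
Substituting: Average = 9.0320 / 7
Result: 1.2903 mm


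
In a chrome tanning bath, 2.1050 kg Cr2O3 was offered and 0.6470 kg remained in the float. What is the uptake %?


Formula: Uptake = (offered - residual) / offered * 100
Substituting: Uptake = (2.1050 - 0.6470) / 2.1050 * 100
Result: 69.2637 %


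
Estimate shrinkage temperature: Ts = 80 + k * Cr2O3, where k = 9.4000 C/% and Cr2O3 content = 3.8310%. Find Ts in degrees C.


Formula: Ts = 80 + k * Cr2O3
Substituting: Ts = 80 + 9.4000 * 3.8310
Result: 116.0114 C


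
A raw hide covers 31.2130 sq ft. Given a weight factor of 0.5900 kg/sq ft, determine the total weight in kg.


Formula: Weight = area * weight_per_sqft
Substituting: Weight = 31.2130 * 0.5900
Result: 18.4157 kg


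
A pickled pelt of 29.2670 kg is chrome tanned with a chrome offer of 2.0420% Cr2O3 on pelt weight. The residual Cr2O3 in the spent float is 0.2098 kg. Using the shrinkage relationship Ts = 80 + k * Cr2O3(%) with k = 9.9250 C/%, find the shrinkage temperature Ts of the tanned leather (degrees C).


Offered = pelt * offer_pct / 100 = 29.2670 * 2.0420 / 100 = 0.5976 kg
Uptake = offered - residual = 0.5976 - 0.2098 = 0.3878 kg
Cr2O3% on pelt = uptake / pelt * 100 = 0.3878 / 29.2670 * 100 = 1.3252 %
Ts = 80 + k * Cr2O3% = 80 + 9.9250 * 1.3252 = 93.1521 C


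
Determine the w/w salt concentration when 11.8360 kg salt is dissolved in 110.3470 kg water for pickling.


Formula: Conc = salt / (water + salt) * 100
Substituting: Conc = 11.8360 / (110.3470 + 11.8360) * 100
Result: 9.6871 %


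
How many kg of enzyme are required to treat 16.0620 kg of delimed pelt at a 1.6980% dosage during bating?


Formula: Enzyme = substrate * pct / 100
Substituting: Enzyme = 16.0620 * 1.6980 / 100
Result: 0.2727 kg


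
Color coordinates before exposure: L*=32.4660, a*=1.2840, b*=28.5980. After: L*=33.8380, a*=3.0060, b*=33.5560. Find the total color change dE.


dL = 1.3720, da = 1.7220, db = 4.9580
dE = sqrt(1.3720^2 + 1.7220^2 + 4.9580^2) = 5.4249


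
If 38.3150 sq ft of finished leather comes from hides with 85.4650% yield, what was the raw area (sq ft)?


Formula: raw = finished * 100 / yield
Substituting: raw = 38.3150 * 100 / 85.4650
Result: 44.8312 sq ft


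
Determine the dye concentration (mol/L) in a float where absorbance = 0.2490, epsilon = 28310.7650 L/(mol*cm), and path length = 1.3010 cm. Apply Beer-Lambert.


Formula: c = A / (epsilon * l)
Substituting: c = 0.2490 / (28310.7650 * 1.3010)
Result: 6.7604e-06 mol/L


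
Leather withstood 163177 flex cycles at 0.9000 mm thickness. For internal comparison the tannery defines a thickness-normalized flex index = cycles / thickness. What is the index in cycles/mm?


Formula: Index = cycles / thickness
Substituting: Index = 163177 / 0.9000
Result: 181307.7778 cycles/mm


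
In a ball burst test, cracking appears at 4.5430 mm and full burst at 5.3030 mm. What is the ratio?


Formula: Ratio = crack / burst
Substituting: Ratio = 4.5430 / 5.3030
Result: 0.8567


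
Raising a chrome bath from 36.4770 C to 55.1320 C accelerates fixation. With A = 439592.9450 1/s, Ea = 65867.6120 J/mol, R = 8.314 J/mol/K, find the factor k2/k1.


T1 = 36.4770 + 273.15 = 309.6270 K; T2 = 55.1320 + 273.15 = 328.2820 K
k1 = A * exp(-Ea/(R*T1)) = 439592.9450 * exp(-65867.6120/(8.314*309.6270)) = 3.3936e-06 1/s
k2 = A * exp(-Ea/(R*T2)) = 439592.9450 * exp(-65867.6120/(8.314*328.2820)) = 1.4526e-05 1/s
k2/k1 = 1.4526e-05 / 3.3936e-06 = 4.2803


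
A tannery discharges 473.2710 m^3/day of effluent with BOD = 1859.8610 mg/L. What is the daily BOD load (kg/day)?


Formula: BOD_load = volume * conc / 1000
Substituting: BOD_load = 473.2710 * 1859.8610 / 1000
Result: 880.2183 kg/day


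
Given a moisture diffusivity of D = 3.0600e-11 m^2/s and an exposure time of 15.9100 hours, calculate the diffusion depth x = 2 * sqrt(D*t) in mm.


t = 15.9100 hr * 3600 = 57276.0000 s
D * t = 3.0600e-11 * 57276.0000 = 1.7526e-06
x = 2 * sqrt(D*t) = 2 * sqrt(1.7526e-06) = 0.00264775 m = 2.6478 mm


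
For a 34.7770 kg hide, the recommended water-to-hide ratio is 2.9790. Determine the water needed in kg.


Formula: Water = hide_weight * ratio
Substituting: Water = 34.7770 * 2.9790
Result: 103.6007 kg
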